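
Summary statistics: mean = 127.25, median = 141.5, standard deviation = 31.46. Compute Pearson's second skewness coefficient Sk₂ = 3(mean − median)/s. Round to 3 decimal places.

Sk₂ = 3(127.25 − 141.5) / 31.46 = 3 × -14.2500 / 31.46
    = -42.7500 / 31.46 ≈ -1.359

-1.359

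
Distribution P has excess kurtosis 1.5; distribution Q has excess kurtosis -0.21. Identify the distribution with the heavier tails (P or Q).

Higher excess kurtosis ⇒ heavier tails relative to the normal distribution.
1.5 vs -0.21: the larger is 1.5, so P has heavier tails. (P is leptokurtic — heavier-than-normal tails; the other is platykurtic.)

P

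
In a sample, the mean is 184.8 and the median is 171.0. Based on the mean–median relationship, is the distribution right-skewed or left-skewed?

mean − median = 184.8 − 171.0 = 13.8
mean > median ⇒ the longer tail is on the right ⇒ right-skewed (positively skewed).

right-skewed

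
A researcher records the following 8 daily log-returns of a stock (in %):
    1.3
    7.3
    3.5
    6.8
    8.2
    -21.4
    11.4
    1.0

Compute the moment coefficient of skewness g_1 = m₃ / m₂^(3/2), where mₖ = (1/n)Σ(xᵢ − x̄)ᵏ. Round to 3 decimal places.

-1.734

x̄ = (1.3 + 7.3 + 3.5 + 6.8 + 8.2 - 21.4 + 11.4 + 1.0) / 8 = 2.2625
deviations (xᵢ − x̄): -0.9625, 5.0375, 1.2375, 4.5375, 5.9375, -23.6625, 9.1375, -1.2625
Σ(xᵢ − x̄)² = 728.6787 ⇒ m₂ = 728.6787/8 = 91.08484
Σ(xᵢ − x̄)³ = -12056.4702 ⇒ m₃ = -12056.4702/8 = -1507.05878
m₂^(3/2) = 91.08484^(1.5) = 869.29899
g_1 = m₃ / m₂^(3/2) = -1507.05878 / 869.29899 ≈ -1.734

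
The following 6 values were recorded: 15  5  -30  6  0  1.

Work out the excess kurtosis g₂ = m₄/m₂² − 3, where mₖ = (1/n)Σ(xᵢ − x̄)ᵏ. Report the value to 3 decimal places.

x̄ = -0.5000
Σ(xᵢ − x̄)² = 1185.5000 ⇒ m₂ = 197.58333
Σ(xᵢ − x̄)⁴ = 817760.3750 ⇒ m₄ = 136293.39583
m₂² = 39039.17361
g₂ = m₄/m₂² − 3 = 3.49120 − 3 ≈ 0.491

0.491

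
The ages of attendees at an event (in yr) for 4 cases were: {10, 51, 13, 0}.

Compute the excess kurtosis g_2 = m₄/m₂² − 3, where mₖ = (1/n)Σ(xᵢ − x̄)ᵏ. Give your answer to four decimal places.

x̄ = 18.5000
Σ(xᵢ − x̄)² = 1501.0000 ⇒ m₂ = 375.25000
Σ(xᵢ − x̄)⁴ = 1238934.2500 ⇒ m₄ = 309733.56250
m₂² = 140812.56250
g_2 = m₄/m₂² − 3 = 2.19962 − 3 ≈ -0.8004

-0.8004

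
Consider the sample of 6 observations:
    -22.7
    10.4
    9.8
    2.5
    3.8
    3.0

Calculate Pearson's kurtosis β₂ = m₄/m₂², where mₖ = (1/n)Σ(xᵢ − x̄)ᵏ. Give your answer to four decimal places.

x̄ = 1.1333
Σ(xᵢ − x̄)² = 741.4733 ⇒ m₂ = 123.57889
Σ(xᵢ − x̄)⁴ = 335737.2809 ⇒ m₄ = 55956.21349
m₂² = 15271.74178
β₂ = m₄/m₂² = 55956.21349 / 15271.74178 ≈ 3.6640

3.6640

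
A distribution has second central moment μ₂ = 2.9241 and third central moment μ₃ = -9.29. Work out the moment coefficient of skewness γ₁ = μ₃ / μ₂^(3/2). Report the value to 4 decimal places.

-1.8579

σ = √μ₂ = √2.9241 = 1.71000
σ³ = μ₂^(3/2) = 5.00021
γ₁ = μ₃/σ³ = -9.29 / 5.00021 ≈ -1.8579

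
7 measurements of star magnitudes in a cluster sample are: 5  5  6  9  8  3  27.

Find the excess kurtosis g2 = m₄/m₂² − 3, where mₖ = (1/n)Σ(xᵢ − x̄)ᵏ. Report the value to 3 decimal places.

x̄ = 9.0000
Σ(xᵢ − x̄)² = 402.0000 ⇒ m₂ = 57.42857
Σ(xᵢ − x̄)⁴ = 106866.0000 ⇒ m₄ = 15266.57143
m₂² = 3298.04082
g2 = m₄/m₂² − 3 = 4.62898 − 3 ≈ 1.629

1.629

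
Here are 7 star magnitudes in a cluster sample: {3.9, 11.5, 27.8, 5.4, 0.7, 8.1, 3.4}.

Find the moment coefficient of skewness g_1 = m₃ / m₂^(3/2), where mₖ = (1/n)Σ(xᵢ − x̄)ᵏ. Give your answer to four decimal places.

x̄ = (3.9 + 11.5 + 27.8 + 5.4 + 0.7 + 8.1 + 3.4) / 7 = 8.6857
deviations (xᵢ − x̄): -4.7857, 2.8143, 19.1143, -3.2857, -7.9857, -0.5857, -5.2857
Σ(xᵢ − x̄)² = 499.0286 ⇒ m₂ = 499.0286/7 = 71.28980
Σ(xᵢ − x̄)³ = 6203.5880 ⇒ m₃ = 6203.5880/7 = 886.22685
m₂^(3/2) = 71.28980^(1.5) = 601.92316
g_1 = m₃ / m₂^(3/2) = 886.22685 / 601.92316 ≈ 1.4723

1.4723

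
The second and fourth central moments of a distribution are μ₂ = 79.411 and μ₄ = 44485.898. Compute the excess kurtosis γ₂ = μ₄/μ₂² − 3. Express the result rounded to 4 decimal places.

4.0544

μ₂² = 79.411² = 6306.10692
μ₄/μ₂² = 44485.898 / 6306.10692 = 7.05442
γ₂ = 7.05442 − 3 ≈ 4.0544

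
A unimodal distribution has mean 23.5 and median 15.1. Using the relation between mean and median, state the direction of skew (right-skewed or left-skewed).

mean − median = 23.5 − 15.1 = 8.4
mean > median ⇒ the longer tail is on the right ⇒ right-skewed (positively skewed).

right-skewed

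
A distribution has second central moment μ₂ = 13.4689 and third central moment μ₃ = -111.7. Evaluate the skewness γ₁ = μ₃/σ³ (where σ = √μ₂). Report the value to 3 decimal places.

σ = √μ₂ = √13.4689 = 3.67000
σ³ = μ₂^(3/2) = 49.43086
γ₁ = μ₃/σ³ = -111.7 / 49.43086 ≈ -2.260

-2.260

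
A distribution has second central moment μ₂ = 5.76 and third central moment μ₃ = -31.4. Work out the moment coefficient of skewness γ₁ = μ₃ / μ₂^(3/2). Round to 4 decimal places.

σ = √μ₂ = √5.76 = 2.40000
σ³ = μ₂^(3/2) = 13.82400
γ₁ = μ₃/σ³ = -31.4 / 13.82400 ≈ -2.2714

-2.2714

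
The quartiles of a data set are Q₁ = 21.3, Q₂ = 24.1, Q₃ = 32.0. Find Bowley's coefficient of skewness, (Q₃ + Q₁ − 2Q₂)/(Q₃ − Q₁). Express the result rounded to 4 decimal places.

0.4766

numerator: Q₃ + Q₁ − 2Q₂ = 32.0 + 21.3 − 2×24.1 = 5.1000
denominator: Q₃ − Q₁ = 32.0 − 21.3 = 10.7000
Bowley skewness = 5.1000 / 10.7000 ≈ 0.4766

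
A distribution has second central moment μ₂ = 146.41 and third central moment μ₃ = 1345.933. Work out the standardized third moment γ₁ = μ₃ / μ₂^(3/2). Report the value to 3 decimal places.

0.760

σ = √μ₂ = √146.41 = 12.10000
σ³ = μ₂^(3/2) = 1771.56100
γ₁ = μ₃/σ³ = 1345.933 / 1771.56100 ≈ 0.760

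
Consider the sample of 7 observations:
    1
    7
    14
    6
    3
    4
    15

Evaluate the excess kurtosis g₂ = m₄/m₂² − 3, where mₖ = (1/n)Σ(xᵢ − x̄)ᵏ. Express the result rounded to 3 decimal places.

x̄ = 7.1429
Σ(xᵢ − x̄)² = 174.8571 ⇒ m₂ = 24.97959
Σ(xᵢ − x̄)⁴ = 7839.8484 ⇒ m₄ = 1119.97834
m₂² = 623.98001
g₂ = m₄/m₂² − 3 = 1.79489 − 3 ≈ -1.205

-1.205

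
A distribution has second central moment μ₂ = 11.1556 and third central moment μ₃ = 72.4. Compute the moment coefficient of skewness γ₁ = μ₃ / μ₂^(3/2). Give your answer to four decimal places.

1.9431

σ = √μ₂ = √11.1556 = 3.34000
σ³ = μ₂^(3/2) = 37.25970
γ₁ = μ₃/σ³ = 72.4 / 37.25970 ≈ 1.9431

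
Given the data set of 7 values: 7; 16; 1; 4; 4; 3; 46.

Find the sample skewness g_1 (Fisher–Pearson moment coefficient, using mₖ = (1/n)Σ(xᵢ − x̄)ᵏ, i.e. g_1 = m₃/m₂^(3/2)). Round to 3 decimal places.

1.692

x̄ = (7 + 16 + 1 + 4 + 4 + 3 + 46) / 7 = 11.5714
deviations (xᵢ − x̄): -4.5714, 4.4286, -10.5714, -7.5714, -7.5714, -8.5714, 34.4286
Σ(xᵢ − x̄)² = 1525.7143 ⇒ m₂ = 1525.7143/7 = 217.95918
Σ(xᵢ − x̄)³ = 38121.1837 ⇒ m₃ = 38121.1837/7 = 5445.88338
m₂^(3/2) = 217.95918^(1.5) = 3217.82750
g_1 = m₃ / m₂^(3/2) = 5445.88338 / 3217.82750 ≈ 1.692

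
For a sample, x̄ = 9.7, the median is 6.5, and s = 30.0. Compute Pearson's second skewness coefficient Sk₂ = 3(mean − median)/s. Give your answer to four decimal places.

0.3200

Sk₂ = 3(9.7 − 6.5) / 30.0 = 3 × 3.2000 / 30.0
    = 9.6000 / 30.0 ≈ 0.3200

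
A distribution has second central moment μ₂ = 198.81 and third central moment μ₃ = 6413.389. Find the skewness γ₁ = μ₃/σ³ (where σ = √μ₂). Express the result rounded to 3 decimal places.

σ = √μ₂ = √198.81 = 14.10000
σ³ = μ₂^(3/2) = 2803.22100
γ₁ = μ₃/σ³ = 6413.389 / 2803.22100 ≈ 2.288

2.288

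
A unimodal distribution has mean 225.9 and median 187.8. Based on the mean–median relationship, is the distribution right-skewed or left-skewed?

right-skewed

mean − median = 225.9 − 187.8 = 38.1
mean > median ⇒ the longer tail is on the right ⇒ right-skewed (positively skewed).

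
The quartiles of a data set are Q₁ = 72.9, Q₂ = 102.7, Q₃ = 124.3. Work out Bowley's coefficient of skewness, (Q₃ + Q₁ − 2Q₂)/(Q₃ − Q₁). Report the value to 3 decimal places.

numerator: Q₃ + Q₁ − 2Q₂ = 124.3 + 72.9 − 2×102.7 = -8.2000
denominator: Q₃ − Q₁ = 124.3 − 72.9 = 51.4000
Bowley skewness = -8.2000 / 51.4000 ≈ -0.160

-0.160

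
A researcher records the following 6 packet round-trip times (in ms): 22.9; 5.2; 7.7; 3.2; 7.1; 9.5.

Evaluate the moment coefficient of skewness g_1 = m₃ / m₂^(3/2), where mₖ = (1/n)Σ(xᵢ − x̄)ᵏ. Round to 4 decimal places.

1.4118

x̄ = (22.9 + 5.2 + 7.7 + 3.2 + 7.1 + 9.5) / 6 = 9.2667
deviations (xᵢ − x̄): 13.6333, -4.0667, -1.5667, -6.0667, -2.1667, 0.2333
Σ(xᵢ − x̄)² = 246.4133 ⇒ m₂ = 246.4133/6 = 41.06889
Σ(xᵢ − x̄)³ = 2229.4596 ⇒ m₃ = 2229.4596/6 = 371.57659
m₂^(3/2) = 41.06889^(1.5) = 263.19003
g_1 = m₃ / m₂^(3/2) = 371.57659 / 263.19003 ≈ 1.4118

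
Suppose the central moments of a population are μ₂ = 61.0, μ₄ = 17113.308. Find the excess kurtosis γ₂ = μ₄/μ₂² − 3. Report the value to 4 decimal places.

μ₂² = 61.0² = 3721.00000
μ₄/μ₂² = 17113.308 / 3721.00000 = 4.59912
γ₂ = 4.59912 − 3 ≈ 1.5991

1.5991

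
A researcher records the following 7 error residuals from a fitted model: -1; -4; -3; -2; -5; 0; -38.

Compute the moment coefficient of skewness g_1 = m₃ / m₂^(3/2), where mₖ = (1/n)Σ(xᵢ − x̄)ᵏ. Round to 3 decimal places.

x̄ = (-1 - 4 - 3 - 2 - 5 + 0 - 38) / 7 = -7.5714
deviations (xᵢ − x̄): 6.5714, 3.5714, 4.5714, 5.5714, 2.5714, 7.5714, -30.4286
Σ(xᵢ − x̄)² = 1097.7143 ⇒ m₂ = 1097.7143/7 = 156.81633
Σ(xᵢ − x̄)³ = -27124.8980 ⇒ m₃ = -27124.8980/7 = -3874.98542
m₂^(3/2) = 156.81633^(1.5) = 1963.75324
g_1 = m₃ / m₂^(3/2) = -3874.98542 / 1963.75324 ≈ -1.973

-1.973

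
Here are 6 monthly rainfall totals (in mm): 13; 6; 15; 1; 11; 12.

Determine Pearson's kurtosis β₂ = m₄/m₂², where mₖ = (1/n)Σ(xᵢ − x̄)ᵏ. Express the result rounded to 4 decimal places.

2.2237

x̄ = 9.6667
Σ(xᵢ − x̄)² = 135.3333 ⇒ m₂ = 22.55556
Σ(xᵢ − x̄)⁴ = 6787.7778 ⇒ m₄ = 1131.29630
m₂² = 508.75309
β₂ = m₄/m₂² = 1131.29630 / 508.75309 ≈ 2.2237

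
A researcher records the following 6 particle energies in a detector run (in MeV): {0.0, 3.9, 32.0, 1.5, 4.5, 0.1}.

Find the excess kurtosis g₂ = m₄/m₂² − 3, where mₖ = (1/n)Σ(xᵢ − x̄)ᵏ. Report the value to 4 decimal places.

x̄ = 7.0000
Σ(xᵢ − x̄)² = 767.7200 ⇒ m₂ = 127.95333
Σ(xᵢ − x̄)⁴ = 396339.1892 ⇒ m₄ = 66056.53153
m₂² = 16372.05551
g₂ = m₄/m₂² − 3 = 4.03471 − 3 ≈ 1.0347

1.0347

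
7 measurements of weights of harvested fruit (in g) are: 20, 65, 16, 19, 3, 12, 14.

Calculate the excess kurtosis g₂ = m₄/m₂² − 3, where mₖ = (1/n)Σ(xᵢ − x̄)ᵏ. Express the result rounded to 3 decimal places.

x̄ = 21.2857
Σ(xᵢ − x̄)² = 2419.4286 ⇒ m₂ = 345.63265
Σ(xᵢ − x̄)⁴ = 3774551.4519 ⇒ m₄ = 539221.63599
m₂² = 119461.93086
g₂ = m₄/m₂² − 3 = 4.51375 − 3 ≈ 1.514

1.514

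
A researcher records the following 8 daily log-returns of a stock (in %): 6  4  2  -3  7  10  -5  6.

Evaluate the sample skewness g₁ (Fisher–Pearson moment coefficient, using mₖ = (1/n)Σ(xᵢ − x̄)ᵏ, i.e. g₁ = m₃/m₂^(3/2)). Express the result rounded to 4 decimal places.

-0.5380

x̄ = (6 + 4 + 2 - 3 + 7 + 10 - 5 + 6) / 8 = 3.3750
deviations (xᵢ − x̄): 2.6250, 0.6250, -1.3750, -6.3750, 3.6250, 6.6250, -8.3750, 2.6250
Σ(xᵢ − x̄)² = 183.8750 ⇒ m₂ = 183.8750/8 = 22.98438
Σ(xᵢ − x̄)³ = -474.2813 ⇒ m₃ = -474.2813/8 = -59.28516
m₂^(3/2) = 22.98438^(1.5) = 110.19174
g₁ = m₃ / m₂^(3/2) = -59.28516 / 110.19174 ≈ -0.5380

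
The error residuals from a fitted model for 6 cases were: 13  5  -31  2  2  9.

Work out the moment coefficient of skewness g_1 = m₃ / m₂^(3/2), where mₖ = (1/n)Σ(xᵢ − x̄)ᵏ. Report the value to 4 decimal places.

-1.4919

x̄ = (13 + 5 - 31 + 2 + 2 + 9) / 6 = 0.0000
deviations (xᵢ − x̄): 13.0000, 5.0000, -31.0000, 2.0000, 2.0000, 9.0000
Σ(xᵢ − x̄)² = 1244.0000 ⇒ m₂ = 1244.0000/6 = 207.33333
Σ(xᵢ − x̄)³ = -26724.0000 ⇒ m₃ = -26724.0000/6 = -4454.00000
m₂^(3/2) = 207.33333^(1.5) = 2985.40802
g_1 = m₃ / m₂^(3/2) = -4454.00000 / 2985.40802 ≈ -1.4919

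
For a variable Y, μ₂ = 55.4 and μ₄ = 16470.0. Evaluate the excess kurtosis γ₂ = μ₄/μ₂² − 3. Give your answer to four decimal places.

μ₂² = 55.4² = 3069.16000
μ₄/μ₂² = 16470.0 / 3069.16000 = 5.36629
γ₂ = 5.36629 − 3 ≈ 2.3663

2.3663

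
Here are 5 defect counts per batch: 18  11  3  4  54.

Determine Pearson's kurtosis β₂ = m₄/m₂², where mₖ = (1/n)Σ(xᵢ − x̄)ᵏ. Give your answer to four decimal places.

2.8394

x̄ = 18.0000
Σ(xᵢ − x̄)² = 1766.0000 ⇒ m₂ = 353.20000
Σ(xᵢ − x̄)⁴ = 1771058.0000 ⇒ m₄ = 354211.60000
m₂² = 124750.24000
β₂ = m₄/m₂² = 354211.60000 / 124750.24000 ≈ 2.8394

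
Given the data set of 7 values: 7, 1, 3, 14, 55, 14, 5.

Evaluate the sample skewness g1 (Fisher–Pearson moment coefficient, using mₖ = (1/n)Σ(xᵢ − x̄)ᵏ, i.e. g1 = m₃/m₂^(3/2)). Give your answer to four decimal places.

x̄ = (7 + 1 + 3 + 14 + 55 + 14 + 5) / 7 = 14.1429
deviations (xᵢ − x̄): -7.1429, -13.1429, -11.1429, -0.1429, 40.8571, -0.1429, -9.1429
Σ(xᵢ − x̄)² = 2100.8571 ⇒ m₂ = 2100.8571/7 = 300.12245
Σ(xᵢ − x̄)³ = 63420.6122 ⇒ m₃ = 63420.6122/7 = 9060.08746
m₂^(3/2) = 300.12245^(1.5) = 5199.33407
g1 = m₃ / m₂^(3/2) = 9060.08746 / 5199.33407 ≈ 1.7425

1.7425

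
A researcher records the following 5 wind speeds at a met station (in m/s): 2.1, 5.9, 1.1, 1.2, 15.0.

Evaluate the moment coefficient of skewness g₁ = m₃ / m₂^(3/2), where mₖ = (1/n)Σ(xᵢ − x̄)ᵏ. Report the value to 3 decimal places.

1.144

x̄ = (2.1 + 5.9 + 1.1 + 1.2 + 15.0) / 5 = 5.0600
deviations (xᵢ − x̄): -2.9600, 0.8400, -3.9600, -3.8600, 9.9400
Σ(xᵢ − x̄)² = 138.8520 ⇒ m₂ = 138.8520/5 = 27.77040
Σ(xᵢ − x̄)³ = 837.1546 ⇒ m₃ = 837.1546/5 = 167.43091
m₂^(3/2) = 27.77040^(1.5) = 146.34342
g₁ = m₃ / m₂^(3/2) = 167.43091 / 146.34342 ≈ 1.144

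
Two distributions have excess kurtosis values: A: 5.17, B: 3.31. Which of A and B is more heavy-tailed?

Higher excess kurtosis ⇒ heavier tails relative to the normal distribution.
5.17 vs 3.31: the larger is 5.17, so A has heavier tails.

A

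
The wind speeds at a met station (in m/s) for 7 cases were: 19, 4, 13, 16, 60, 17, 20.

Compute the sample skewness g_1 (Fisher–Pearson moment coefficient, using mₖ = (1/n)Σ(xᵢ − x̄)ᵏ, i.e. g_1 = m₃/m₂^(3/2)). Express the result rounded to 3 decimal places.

x̄ = (19 + 4 + 13 + 16 + 60 + 17 + 20) / 7 = 21.2857
deviations (xᵢ − x̄): -2.2857, -17.2857, -8.2857, -5.2857, 38.7143, -4.2857, -1.2857
Σ(xᵢ − x̄)² = 1919.4286 ⇒ m₂ = 1919.4286/7 = 274.20408
Σ(xᵢ − x̄)³ = 52050.6122 ⇒ m₃ = 52050.6122/7 = 7435.80175
m₂^(3/2) = 274.20408^(1.5) = 4540.57520
g_1 = m₃ / m₂^(3/2) = 7435.80175 / 4540.57520 ≈ 1.638

1.638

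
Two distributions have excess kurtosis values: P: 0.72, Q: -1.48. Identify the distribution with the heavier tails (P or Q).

P

Higher excess kurtosis ⇒ heavier tails relative to the normal distribution.
0.72 vs -1.48: the larger is 0.72, so P has heavier tails. (P is leptokurtic — heavier-than-normal tails; the other is platykurtic.)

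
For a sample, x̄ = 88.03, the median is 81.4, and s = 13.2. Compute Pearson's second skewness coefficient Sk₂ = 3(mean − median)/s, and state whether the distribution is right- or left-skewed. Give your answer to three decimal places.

1.507, right-skewed

Sk₂ = 3(88.03 − 81.4) / 13.2 = 3 × 6.6300 / 13.2
    = 19.8900 / 13.2 ≈ 1.507
Sk₂ > 0 ⇒ mean > median ⇒ right-skewed (positive skew).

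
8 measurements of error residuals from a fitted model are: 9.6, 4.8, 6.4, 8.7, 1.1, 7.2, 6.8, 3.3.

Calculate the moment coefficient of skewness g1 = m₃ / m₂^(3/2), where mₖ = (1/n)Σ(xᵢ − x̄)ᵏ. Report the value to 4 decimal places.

x̄ = (9.6 + 4.8 + 6.4 + 8.7 + 1.1 + 7.2 + 6.8 + 3.3) / 8 = 5.9875
deviations (xᵢ − x̄): 3.6125, -1.1875, 0.4125, 2.7125, -4.8875, 1.2125, 0.8125, -2.6875
Σ(xᵢ − x̄)² = 55.2287 ⇒ m₂ = 55.2287/8 = 6.90359
Σ(xᵢ − x̄)³ = -68.3459 ⇒ m₃ = -68.3459/8 = -8.54324
m₂^(3/2) = 6.90359^(1.5) = 18.13898
g1 = m₃ / m₂^(3/2) = -8.54324 / 18.13898 ≈ -0.4710

-0.4710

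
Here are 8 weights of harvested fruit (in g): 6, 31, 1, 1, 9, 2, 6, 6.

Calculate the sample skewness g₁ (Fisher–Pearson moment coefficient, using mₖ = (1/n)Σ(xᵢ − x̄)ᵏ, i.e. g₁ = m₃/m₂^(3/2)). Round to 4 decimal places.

1.8928

x̄ = (6 + 31 + 1 + 1 + 9 + 2 + 6 + 6) / 8 = 7.7500
deviations (xᵢ − x̄): -1.7500, 23.2500, -6.7500, -6.7500, 1.2500, -5.7500, -1.7500, -1.7500
Σ(xᵢ − x̄)² = 675.5000 ⇒ m₂ = 675.5000/8 = 84.43750
Σ(xᵢ − x̄)³ = 11748.7500 ⇒ m₃ = 11748.7500/8 = 1468.59375
m₂^(3/2) = 84.43750^(1.5) = 775.89517
g₁ = m₃ / m₂^(3/2) = 1468.59375 / 775.89517 ≈ 1.8928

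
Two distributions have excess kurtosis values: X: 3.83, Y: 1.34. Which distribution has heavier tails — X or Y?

Higher excess kurtosis ⇒ heavier tails relative to the normal distribution.
3.83 vs 1.34: the larger is 3.83, so X has heavier tails.

X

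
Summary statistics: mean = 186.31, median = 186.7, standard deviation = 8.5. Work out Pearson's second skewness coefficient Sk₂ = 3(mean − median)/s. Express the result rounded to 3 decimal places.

-0.138

Sk₂ = 3(186.31 − 186.7) / 8.5 = 3 × -0.3900 / 8.5
    = -1.1700 / 8.5 ≈ -0.138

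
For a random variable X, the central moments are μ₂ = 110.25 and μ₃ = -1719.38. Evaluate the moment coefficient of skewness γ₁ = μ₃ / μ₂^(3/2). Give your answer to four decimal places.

σ = √μ₂ = √110.25 = 10.50000
σ³ = μ₂^(3/2) = 1157.62500
γ₁ = μ₃/σ³ = -1719.38 / 1157.62500 ≈ -1.4853

-1.4853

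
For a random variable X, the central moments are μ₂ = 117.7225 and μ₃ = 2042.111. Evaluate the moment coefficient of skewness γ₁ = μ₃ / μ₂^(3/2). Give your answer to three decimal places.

σ = √μ₂ = √117.7225 = 10.85000
σ³ = μ₂^(3/2) = 1277.28913
γ₁ = μ₃/σ³ = 2042.111 / 1277.28913 ≈ 1.599

1.599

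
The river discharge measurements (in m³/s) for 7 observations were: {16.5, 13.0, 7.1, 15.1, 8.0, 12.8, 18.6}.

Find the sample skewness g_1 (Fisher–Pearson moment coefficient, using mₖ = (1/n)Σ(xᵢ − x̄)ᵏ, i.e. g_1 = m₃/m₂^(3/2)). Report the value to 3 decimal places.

x̄ = (16.5 + 13.0 + 7.1 + 15.1 + 8.0 + 12.8 + 18.6) / 7 = 13.0143
deviations (xᵢ − x̄): 3.4857, -0.0143, -5.9143, 2.0857, -5.0143, -0.2143, 5.5857
Σ(xᵢ − x̄)² = 107.8686 ⇒ m₂ = 107.8686/7 = 15.40980
Σ(xᵢ − x̄)³ = -107.2580 ⇒ m₃ = -107.2580/7 = -15.32257
m₂^(3/2) = 15.40980^(1.5) = 60.49164
g_1 = m₃ / m₂^(3/2) = -15.32257 / 60.49164 ≈ -0.253

-0.253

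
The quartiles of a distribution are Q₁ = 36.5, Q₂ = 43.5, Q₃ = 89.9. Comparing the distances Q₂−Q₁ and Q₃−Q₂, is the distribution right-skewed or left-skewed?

right-skewed

Q₂ − Q₁ = 7.0;  Q₃ − Q₂ = 46.4
Q₃ − Q₂ > Q₂ − Q₁ ⇒ the upper half is more spread out ⇒ right-skewed.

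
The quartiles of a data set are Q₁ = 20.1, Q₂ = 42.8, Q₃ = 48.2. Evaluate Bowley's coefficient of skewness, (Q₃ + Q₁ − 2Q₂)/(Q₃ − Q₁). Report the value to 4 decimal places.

-0.6157

numerator: Q₃ + Q₁ − 2Q₂ = 48.2 + 20.1 − 2×42.8 = -17.3000
denominator: Q₃ − Q₁ = 48.2 − 20.1 = 28.1000
Bowley skewness = -17.3000 / 28.1000 ≈ -0.6157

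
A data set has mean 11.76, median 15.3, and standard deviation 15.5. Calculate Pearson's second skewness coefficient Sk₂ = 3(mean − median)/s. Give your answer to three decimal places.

-0.685

Sk₂ = 3(11.76 − 15.3) / 15.5 = 3 × -3.5400 / 15.5
    = -10.6200 / 15.5 ≈ -0.685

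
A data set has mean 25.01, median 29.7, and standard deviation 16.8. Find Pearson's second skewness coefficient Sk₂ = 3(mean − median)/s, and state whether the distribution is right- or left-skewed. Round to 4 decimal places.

-0.8375, left-skewed

Sk₂ = 3(25.01 − 29.7) / 16.8 = 3 × -4.6900 / 16.8
    = -14.0700 / 16.8 ≈ -0.8375
Sk₂ < 0 ⇒ mean < median ⇒ left-skewed (negative skew).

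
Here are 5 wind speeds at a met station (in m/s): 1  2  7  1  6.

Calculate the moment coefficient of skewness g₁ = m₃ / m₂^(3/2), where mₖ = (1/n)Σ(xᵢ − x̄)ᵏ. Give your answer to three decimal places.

0.396

x̄ = (1 + 2 + 7 + 1 + 6) / 5 = 3.4000
deviations (xᵢ − x̄): -2.4000, -1.4000, 3.6000, -2.4000, 2.6000
Σ(xᵢ − x̄)² = 33.2000 ⇒ m₂ = 33.2000/5 = 6.64000
Σ(xᵢ − x̄)³ = 33.8400 ⇒ m₃ = 33.8400/5 = 6.76800
m₂^(3/2) = 6.64000^(1.5) = 17.11008
g₁ = m₃ / m₂^(3/2) = 6.76800 / 17.11008 ≈ 0.396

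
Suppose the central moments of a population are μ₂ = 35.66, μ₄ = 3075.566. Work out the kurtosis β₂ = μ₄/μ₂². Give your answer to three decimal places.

2.419

μ₂² = 35.66² = 1271.63560
μ₄/μ₂² = 3075.566 / 1271.63560 = 2.41859
β₂ ≈ 2.419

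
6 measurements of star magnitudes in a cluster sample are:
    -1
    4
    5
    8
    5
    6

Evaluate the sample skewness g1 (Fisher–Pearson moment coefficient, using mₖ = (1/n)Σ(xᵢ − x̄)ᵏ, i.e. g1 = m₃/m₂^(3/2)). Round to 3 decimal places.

-0.958

x̄ = (-1 + 4 + 5 + 8 + 5 + 6) / 6 = 4.5000
deviations (xᵢ − x̄): -5.5000, -0.5000, 0.5000, 3.5000, 0.5000, 1.5000
Σ(xᵢ − x̄)² = 45.5000 ⇒ m₂ = 45.5000/6 = 7.58333
Σ(xᵢ − x̄)³ = -120.0000 ⇒ m₃ = -120.0000/6 = -20.00000
m₂^(3/2) = 7.58333^(1.5) = 20.88287
g1 = m₃ / m₂^(3/2) = -20.00000 / 20.88287 ≈ -0.958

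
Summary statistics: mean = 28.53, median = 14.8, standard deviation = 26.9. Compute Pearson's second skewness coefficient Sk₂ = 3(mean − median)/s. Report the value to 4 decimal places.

Sk₂ = 3(28.53 − 14.8) / 26.9 = 3 × 13.7300 / 26.9
    = 41.1900 / 26.9 ≈ 1.5312

1.5312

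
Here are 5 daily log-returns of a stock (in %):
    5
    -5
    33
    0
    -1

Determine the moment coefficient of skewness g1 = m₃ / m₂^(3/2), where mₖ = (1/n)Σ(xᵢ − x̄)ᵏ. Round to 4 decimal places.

1.3033

x̄ = (5 - 5 + 33 + 0 - 1) / 5 = 6.4000
deviations (xᵢ − x̄): -1.4000, -11.4000, 26.6000, -6.4000, -7.4000
Σ(xᵢ − x̄)² = 935.2000 ⇒ m₂ = 935.2000/5 = 187.04000
Σ(xᵢ − x̄)³ = 16669.4400 ⇒ m₃ = 16669.4400/5 = 3333.88800
m₂^(3/2) = 187.04000^(1.5) = 2558.00707
g1 = m₃ / m₂^(3/2) = 3333.88800 / 2558.00707 ≈ 1.3033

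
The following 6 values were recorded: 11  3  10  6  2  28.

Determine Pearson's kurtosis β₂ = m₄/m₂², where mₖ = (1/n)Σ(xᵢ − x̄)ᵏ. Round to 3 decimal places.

3.252

x̄ = 10.0000
Σ(xᵢ − x̄)² = 454.0000 ⇒ m₂ = 75.66667
Σ(xᵢ − x̄)⁴ = 111730.0000 ⇒ m₄ = 18621.66667
m₂² = 5725.44444
β₂ = m₄/m₂² = 18621.66667 / 5725.44444 ≈ 3.252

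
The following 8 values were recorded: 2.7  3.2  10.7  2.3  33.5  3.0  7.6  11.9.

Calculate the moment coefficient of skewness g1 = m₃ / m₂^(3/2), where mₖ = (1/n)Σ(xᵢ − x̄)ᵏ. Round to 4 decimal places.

x̄ = (2.7 + 3.2 + 10.7 + 2.3 + 33.5 + 3.0 + 7.6 + 11.9) / 8 = 9.3625
deviations (xᵢ − x̄): -6.6625, -6.1625, 1.3375, -7.0625, 24.1375, -6.3625, -1.7625, 2.5375
Σ(xᵢ − x̄)² = 766.6788 ⇒ m₂ = 766.6788/8 = 95.83484
Σ(xᵢ − x̄)³ = 12936.6168 ⇒ m₃ = 12936.6168/8 = 1617.07710
m₂^(3/2) = 95.83484^(1.5) = 938.17781
g1 = m₃ / m₂^(3/2) = 1617.07710 / 938.17781 ≈ 1.7236

1.7236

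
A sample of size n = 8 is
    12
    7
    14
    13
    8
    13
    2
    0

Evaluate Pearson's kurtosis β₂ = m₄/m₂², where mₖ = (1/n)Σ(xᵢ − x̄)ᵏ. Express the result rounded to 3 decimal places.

1.835

x̄ = 8.6250
Σ(xᵢ − x̄)² = 199.8750 ⇒ m₂ = 24.98438
Σ(xᵢ − x̄)⁴ = 9164.6191 ⇒ m₄ = 1145.57739
m₂² = 624.21899
β₂ = m₄/m₂² = 1145.57739 / 624.21899 ≈ 1.835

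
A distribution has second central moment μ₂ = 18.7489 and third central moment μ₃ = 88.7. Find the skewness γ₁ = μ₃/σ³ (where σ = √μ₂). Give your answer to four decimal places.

1.0926

σ = √μ₂ = √18.7489 = 4.33000
σ³ = μ₂^(3/2) = 81.18274
γ₁ = μ₃/σ³ = 88.7 / 81.18274 ≈ 1.0926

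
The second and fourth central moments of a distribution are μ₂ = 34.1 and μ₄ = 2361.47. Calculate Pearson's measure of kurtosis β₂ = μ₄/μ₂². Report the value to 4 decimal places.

μ₂² = 34.1² = 1162.81000
μ₄/μ₂² = 2361.47 / 1162.81000 = 2.03083
β₂ ≈ 2.0308

2.0308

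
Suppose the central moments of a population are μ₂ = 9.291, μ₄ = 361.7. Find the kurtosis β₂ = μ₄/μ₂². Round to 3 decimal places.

μ₂² = 9.291² = 86.32268
μ₄/μ₂² = 361.7 / 86.32268 = 4.19009
β₂ ≈ 4.190

4.190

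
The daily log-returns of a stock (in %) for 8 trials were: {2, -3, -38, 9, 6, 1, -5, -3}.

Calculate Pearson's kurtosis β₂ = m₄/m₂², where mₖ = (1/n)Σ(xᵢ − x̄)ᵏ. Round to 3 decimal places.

5.034

x̄ = -3.8750
Σ(xᵢ − x̄)² = 1488.8750 ⇒ m₂ = 186.10938
Σ(xᵢ − x̄)⁴ = 1394843.0879 ⇒ m₄ = 174355.38599
m₂² = 34636.69946
β₂ = m₄/m₂² = 174355.38599 / 34636.69946 ≈ 5.034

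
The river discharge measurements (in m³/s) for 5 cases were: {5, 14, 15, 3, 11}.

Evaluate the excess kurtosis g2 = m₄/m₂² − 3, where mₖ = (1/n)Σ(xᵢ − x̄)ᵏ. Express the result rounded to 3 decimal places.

-1.653

x̄ = 9.6000
Σ(xᵢ − x̄)² = 115.2000 ⇒ m₂ = 23.04000
Σ(xᵢ − x̄)⁴ = 3574.1760 ⇒ m₄ = 714.83520
m₂² = 530.84160
g2 = m₄/m₂² − 3 = 1.34661 − 3 ≈ -1.653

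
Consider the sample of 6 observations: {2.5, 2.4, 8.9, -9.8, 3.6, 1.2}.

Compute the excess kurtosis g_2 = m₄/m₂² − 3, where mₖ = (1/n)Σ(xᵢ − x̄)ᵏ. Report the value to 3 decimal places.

0.232

x̄ = 1.4667
Σ(xᵢ − x̄)² = 188.7533 ⇒ m₂ = 31.45889
Σ(xᵢ − x̄)⁴ = 19188.8697 ⇒ m₄ = 3198.14495
m₂² = 989.66169
g_2 = m₄/m₂² − 3 = 3.23155 − 3 ≈ 0.232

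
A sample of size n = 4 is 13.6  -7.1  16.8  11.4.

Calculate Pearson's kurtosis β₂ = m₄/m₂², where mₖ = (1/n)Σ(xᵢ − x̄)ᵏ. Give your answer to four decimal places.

2.2292

x̄ = 8.6750
Σ(xᵢ − x̄)² = 346.5475 ⇒ m₂ = 86.63688
Σ(xᵢ − x̄)⁴ = 66928.1716 ⇒ m₄ = 16732.04289
m₂² = 7505.94811
β₂ = m₄/m₂² = 16732.04289 / 7505.94811 ≈ 2.2292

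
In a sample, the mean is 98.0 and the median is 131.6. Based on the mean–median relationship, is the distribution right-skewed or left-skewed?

left-skewed

mean − median = 98.0 − 131.6 = -33.6
mean < median ⇒ the longer tail is on the left ⇒ left-skewed (negatively skewed).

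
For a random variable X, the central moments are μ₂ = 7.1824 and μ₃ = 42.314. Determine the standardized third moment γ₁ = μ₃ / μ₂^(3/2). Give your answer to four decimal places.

σ = √μ₂ = √7.1824 = 2.68000
σ³ = μ₂^(3/2) = 19.24883
γ₁ = μ₃/σ³ = 42.314 / 19.24883 ≈ 2.1983

2.1983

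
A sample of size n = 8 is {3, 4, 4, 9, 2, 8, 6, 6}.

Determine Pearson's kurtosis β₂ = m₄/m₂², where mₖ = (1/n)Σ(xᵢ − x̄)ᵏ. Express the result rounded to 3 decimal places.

1.847

x̄ = 5.2500
Σ(xᵢ − x̄)² = 41.5000 ⇒ m₂ = 5.18750
Σ(xᵢ − x̄)⁴ = 397.6563 ⇒ m₄ = 49.70703
m₂² = 26.91016
β₂ = m₄/m₂² = 49.70703 / 26.91016 ≈ 1.847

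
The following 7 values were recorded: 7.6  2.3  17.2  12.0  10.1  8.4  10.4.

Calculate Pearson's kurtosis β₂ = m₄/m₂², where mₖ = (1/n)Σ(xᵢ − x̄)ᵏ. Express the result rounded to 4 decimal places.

2.8721

x̄ = 9.7143
Σ(xᵢ − x̄)² = 123.0486 ⇒ m₂ = 17.57837
Σ(xᵢ − x̄)⁴ = 6212.4095 ⇒ m₄ = 887.48707
m₂² = 308.99900
β₂ = m₄/m₂² = 887.48707 / 308.99900 ≈ 2.8721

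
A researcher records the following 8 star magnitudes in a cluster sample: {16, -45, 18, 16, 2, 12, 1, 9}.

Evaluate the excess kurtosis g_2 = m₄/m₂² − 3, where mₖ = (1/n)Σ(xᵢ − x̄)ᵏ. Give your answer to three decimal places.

2.102

x̄ = 3.6250
Σ(xᵢ − x̄)² = 2985.8750 ⇒ m₂ = 373.23438
Σ(xᵢ − x̄)⁴ = 5685756.3066 ⇒ m₄ = 710719.53833
m₂² = 139303.89868
g_2 = m₄/m₂² − 3 = 5.10194 − 3 ≈ 2.102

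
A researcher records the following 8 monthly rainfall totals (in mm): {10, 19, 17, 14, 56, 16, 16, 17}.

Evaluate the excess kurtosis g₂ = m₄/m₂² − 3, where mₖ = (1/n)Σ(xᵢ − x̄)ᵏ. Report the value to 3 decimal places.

2.779

x̄ = 20.6250
Σ(xᵢ − x̄)² = 1479.8750 ⇒ m₂ = 184.98438
Σ(xᵢ − x̄)⁴ = 1581916.6191 ⇒ m₄ = 197739.57739
m₂² = 34219.21899
g₂ = m₄/m₂² − 3 = 5.77861 − 3 ≈ 2.779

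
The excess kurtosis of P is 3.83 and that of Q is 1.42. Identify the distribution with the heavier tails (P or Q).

Higher excess kurtosis ⇒ heavier tails relative to the normal distribution.
3.83 vs 1.42: the larger is 3.83, so P has heavier tails.

P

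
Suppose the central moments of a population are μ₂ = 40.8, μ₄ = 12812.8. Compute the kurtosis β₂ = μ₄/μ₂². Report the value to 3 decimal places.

7.697

μ₂² = 40.8² = 1664.64000
μ₄/μ₂² = 12812.8 / 1664.64000 = 7.69704
β₂ ≈ 7.697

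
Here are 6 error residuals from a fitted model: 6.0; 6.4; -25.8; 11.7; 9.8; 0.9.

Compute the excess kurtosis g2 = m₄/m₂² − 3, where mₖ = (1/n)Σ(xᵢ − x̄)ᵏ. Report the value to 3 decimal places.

x̄ = 1.5000
Σ(xᵢ − x̄)² = 962.8400 ⇒ m₂ = 160.47333
Σ(xᵢ − x̄)⁴ = 572014.0100 ⇒ m₄ = 95335.66833
m₂² = 25751.69071
g2 = m₄/m₂² − 3 = 3.70211 − 3 ≈ 0.702

0.702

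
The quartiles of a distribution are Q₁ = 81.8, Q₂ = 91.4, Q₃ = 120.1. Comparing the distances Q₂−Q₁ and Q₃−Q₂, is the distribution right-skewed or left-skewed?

Q₂ − Q₁ = 9.6;  Q₃ − Q₂ = 28.7
Q₃ − Q₂ > Q₂ − Q₁ ⇒ the upper half is more spread out ⇒ right-skewed.

right-skewed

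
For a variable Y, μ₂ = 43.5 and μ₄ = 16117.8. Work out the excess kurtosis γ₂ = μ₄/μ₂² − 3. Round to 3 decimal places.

5.518

μ₂² = 43.5² = 1892.25000
μ₄/μ₂² = 16117.8 / 1892.25000 = 8.51780
γ₂ = 8.51780 − 3 ≈ 5.518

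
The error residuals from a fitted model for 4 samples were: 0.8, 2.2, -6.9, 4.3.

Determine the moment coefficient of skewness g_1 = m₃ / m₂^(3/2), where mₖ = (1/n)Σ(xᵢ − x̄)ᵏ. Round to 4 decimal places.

-0.8571

x̄ = (0.8 + 2.2 - 6.9 + 4.3) / 4 = 0.1000
deviations (xᵢ − x̄): 0.7000, 2.1000, -7.0000, 4.2000
Σ(xᵢ − x̄)² = 71.5400 ⇒ m₂ = 71.5400/4 = 17.88500
Σ(xᵢ − x̄)³ = -259.3080 ⇒ m₃ = -259.3080/4 = -64.82700
m₂^(3/2) = 17.88500^(1.5) = 75.63685
g_1 = m₃ / m₂^(3/2) = -64.82700 / 75.63685 ≈ -0.8571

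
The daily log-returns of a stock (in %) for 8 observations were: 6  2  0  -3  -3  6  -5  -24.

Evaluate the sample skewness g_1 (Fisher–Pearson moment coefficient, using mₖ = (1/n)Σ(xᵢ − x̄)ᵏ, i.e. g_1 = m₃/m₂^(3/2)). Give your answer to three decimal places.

-1.464

x̄ = (6 + 2 + 0 - 3 - 3 + 6 - 5 - 24) / 8 = -2.6250
deviations (xᵢ − x̄): 8.6250, 4.6250, 2.6250, -0.3750, -0.3750, 8.6250, -2.3750, -21.3750
Σ(xᵢ − x̄)² = 639.8750 ⇒ m₂ = 639.8750/8 = 79.98438
Σ(xᵢ − x̄)³ = -8379.2813 ⇒ m₃ = -8379.2813/8 = -1047.41016
m₂^(3/2) = 79.98438^(1.5) = 715.33213
g_1 = m₃ / m₂^(3/2) = -1047.41016 / 715.33213 ≈ -1.464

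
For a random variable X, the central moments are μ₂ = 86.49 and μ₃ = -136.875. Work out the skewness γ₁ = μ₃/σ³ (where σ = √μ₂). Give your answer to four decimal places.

σ = √μ₂ = √86.49 = 9.30000
σ³ = μ₂^(3/2) = 804.35700
γ₁ = μ₃/σ³ = -136.875 / 804.35700 ≈ -0.1702

-0.1702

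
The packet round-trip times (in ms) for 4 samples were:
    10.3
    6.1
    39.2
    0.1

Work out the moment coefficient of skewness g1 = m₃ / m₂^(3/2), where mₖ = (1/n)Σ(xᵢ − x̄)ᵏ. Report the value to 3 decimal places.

0.954

x̄ = (10.3 + 6.1 + 39.2 + 0.1) / 4 = 13.9250
deviations (xᵢ − x̄): -3.6250, -7.8250, 25.2750, -13.8250
Σ(xᵢ − x̄)² = 904.3275 ⇒ m₂ = 904.3275/4 = 226.08188
Σ(xᵢ − x̄)³ = 12977.1724 ⇒ m₃ = 12977.1724/4 = 3244.29309
m₂^(3/2) = 226.08188^(1.5) = 3399.37143
g1 = m₃ / m₂^(3/2) = 3244.29309 / 3399.37143 ≈ 0.954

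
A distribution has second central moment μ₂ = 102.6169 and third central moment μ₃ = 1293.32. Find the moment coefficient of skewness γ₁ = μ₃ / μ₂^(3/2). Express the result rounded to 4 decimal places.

1.2442

σ = √μ₂ = √102.6169 = 10.13000
σ³ = μ₂^(3/2) = 1039.50920
γ₁ = μ₃/σ³ = 1293.32 / 1039.50920 ≈ 1.2442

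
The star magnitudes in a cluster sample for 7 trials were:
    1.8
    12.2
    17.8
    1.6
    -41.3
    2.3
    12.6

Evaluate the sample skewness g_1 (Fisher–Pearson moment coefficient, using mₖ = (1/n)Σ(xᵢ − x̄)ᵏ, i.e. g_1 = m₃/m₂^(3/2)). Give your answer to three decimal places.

x̄ = (1.8 + 12.2 + 17.8 + 1.6 - 41.3 + 2.3 + 12.6) / 7 = 1.0000
deviations (xᵢ − x̄): 0.8000, 11.2000, 16.8000, 0.6000, -42.3000, 1.3000, 11.6000
Σ(xᵢ − x̄)² = 2334.2200 ⇒ m₂ = 2334.2200/7 = 333.46000
Σ(xᵢ − x̄)³ = -67976.5860 ⇒ m₃ = -67976.5860/7 = -9710.94086
m₂^(3/2) = 333.46000^(1.5) = 6089.27543
g_1 = m₃ / m₂^(3/2) = -9710.94086 / 6089.27543 ≈ -1.595

-1.595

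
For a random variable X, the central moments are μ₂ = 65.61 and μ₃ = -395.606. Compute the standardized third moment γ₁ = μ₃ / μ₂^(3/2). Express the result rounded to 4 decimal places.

σ = √μ₂ = √65.61 = 8.10000
σ³ = μ₂^(3/2) = 531.44100
γ₁ = μ₃/σ³ = -395.606 / 531.44100 ≈ -0.7444

-0.7444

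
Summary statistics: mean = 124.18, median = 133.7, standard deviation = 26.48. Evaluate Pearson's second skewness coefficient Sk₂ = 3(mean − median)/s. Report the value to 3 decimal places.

-1.079

Sk₂ = 3(124.18 − 133.7) / 26.48 = 3 × -9.5200 / 26.48
    = -28.5600 / 26.48 ≈ -1.079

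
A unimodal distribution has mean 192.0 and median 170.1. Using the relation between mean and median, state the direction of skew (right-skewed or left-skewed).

right-skewed

mean − median = 192.0 − 170.1 = 21.9
mean > median ⇒ the longer tail is on the right ⇒ right-skewed (positively skewed).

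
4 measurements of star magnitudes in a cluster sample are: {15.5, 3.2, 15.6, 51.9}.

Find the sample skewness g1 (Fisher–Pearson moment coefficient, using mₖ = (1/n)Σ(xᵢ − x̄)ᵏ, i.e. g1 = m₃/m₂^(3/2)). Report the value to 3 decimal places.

x̄ = (15.5 + 3.2 + 15.6 + 51.9) / 4 = 21.5500
deviations (xᵢ − x̄): -6.0500, -18.3500, -5.9500, 30.3500
Σ(xᵢ − x̄)² = 1329.8500 ⇒ m₂ = 1329.8500/4 = 332.46250
Σ(xᵢ − x̄)³ = 21345.1200 ⇒ m₃ = 21345.1200/4 = 5336.28000
m₂^(3/2) = 332.46250^(1.5) = 6061.97302
g1 = m₃ / m₂^(3/2) = 5336.28000 / 6061.97302 ≈ 0.880

0.880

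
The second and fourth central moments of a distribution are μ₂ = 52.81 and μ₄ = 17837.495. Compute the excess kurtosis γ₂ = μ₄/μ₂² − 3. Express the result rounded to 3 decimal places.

3.396

μ₂² = 52.81² = 2788.89610
μ₄/μ₂² = 17837.495 / 2788.89610 = 6.39590
γ₂ = 6.39590 − 3 ≈ 3.396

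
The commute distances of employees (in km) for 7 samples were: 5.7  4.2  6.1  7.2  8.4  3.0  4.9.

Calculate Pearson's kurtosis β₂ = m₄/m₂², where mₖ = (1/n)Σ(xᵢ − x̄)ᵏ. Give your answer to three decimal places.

x̄ = 5.6429
Σ(xᵢ − x̄)² = 19.8571 ⇒ m₂ = 2.83673
Σ(xᵢ − x̄)⁴ = 117.1353 ⇒ m₄ = 16.73361
m₂² = 8.04706
β₂ = m₄/m₂² = 16.73361 / 8.04706 ≈ 2.079

2.079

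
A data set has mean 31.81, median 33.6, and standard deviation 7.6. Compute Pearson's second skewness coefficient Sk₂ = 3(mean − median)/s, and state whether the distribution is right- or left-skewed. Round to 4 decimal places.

-0.7066, left-skewed

Sk₂ = 3(31.81 − 33.6) / 7.6 = 3 × -1.7900 / 7.6
    = -5.3700 / 7.6 ≈ -0.7066
Sk₂ < 0 ⇒ mean < median ⇒ left-skewed (negative skew).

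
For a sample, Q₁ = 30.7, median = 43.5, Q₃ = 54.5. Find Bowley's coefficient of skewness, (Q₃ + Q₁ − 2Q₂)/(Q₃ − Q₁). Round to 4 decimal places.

numerator: Q₃ + Q₁ − 2Q₂ = 54.5 + 30.7 − 2×43.5 = -1.8000
denominator: Q₃ − Q₁ = 54.5 − 30.7 = 23.8000
Bowley skewness = -1.8000 / 23.8000 ≈ -0.0756

-0.0756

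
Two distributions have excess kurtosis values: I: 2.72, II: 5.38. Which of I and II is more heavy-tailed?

II

Higher excess kurtosis ⇒ heavier tails relative to the normal distribution.
2.72 vs 5.38: the larger is 5.38, so II has heavier tails.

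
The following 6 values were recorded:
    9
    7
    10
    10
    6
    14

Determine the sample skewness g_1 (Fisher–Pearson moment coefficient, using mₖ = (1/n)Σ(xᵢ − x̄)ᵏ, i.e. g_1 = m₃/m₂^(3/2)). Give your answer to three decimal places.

0.521

x̄ = (9 + 7 + 10 + 10 + 6 + 14) / 6 = 9.3333
deviations (xᵢ − x̄): -0.3333, -2.3333, 0.6667, 0.6667, -3.3333, 4.6667
Σ(xᵢ − x̄)² = 39.3333 ⇒ m₂ = 39.3333/6 = 6.55556
Σ(xᵢ − x̄)³ = 52.4444 ⇒ m₃ = 52.4444/6 = 8.74074
m₂^(3/2) = 6.55556^(1.5) = 16.78473
g_1 = m₃ / m₂^(3/2) = 8.74074 / 16.78473 ≈ 0.521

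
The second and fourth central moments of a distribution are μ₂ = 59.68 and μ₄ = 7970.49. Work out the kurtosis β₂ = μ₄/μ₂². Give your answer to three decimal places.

μ₂² = 59.68² = 3561.70240
μ₄/μ₂² = 7970.49 / 3561.70240 = 2.23783
β₂ ≈ 2.238

2.238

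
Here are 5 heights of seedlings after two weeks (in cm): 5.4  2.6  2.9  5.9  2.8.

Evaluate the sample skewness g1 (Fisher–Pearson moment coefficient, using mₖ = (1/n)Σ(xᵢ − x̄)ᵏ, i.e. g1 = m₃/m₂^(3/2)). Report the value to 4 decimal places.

0.4315

x̄ = (5.4 + 2.6 + 2.9 + 5.9 + 2.8) / 5 = 3.9200
deviations (xᵢ − x̄): 1.4800, -1.3200, -1.0200, 1.9800, -1.1200
Σ(xᵢ − x̄)² = 10.1480 ⇒ m₂ = 10.1480/5 = 2.02960
Σ(xᵢ − x̄)³ = 6.2381 ⇒ m₃ = 6.2381/5 = 1.24762
m₂^(3/2) = 2.02960^(1.5) = 2.89145
g1 = m₃ / m₂^(3/2) = 1.24762 / 2.89145 ≈ 0.4315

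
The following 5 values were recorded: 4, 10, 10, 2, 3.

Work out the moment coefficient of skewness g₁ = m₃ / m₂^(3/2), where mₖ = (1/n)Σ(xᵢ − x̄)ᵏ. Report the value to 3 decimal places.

0.309

x̄ = (4 + 10 + 10 + 2 + 3) / 5 = 5.8000
deviations (xᵢ − x̄): -1.8000, 4.2000, 4.2000, -3.8000, -2.8000
Σ(xᵢ − x̄)² = 60.8000 ⇒ m₂ = 60.8000/5 = 12.16000
Σ(xᵢ − x̄)³ = 65.5200 ⇒ m₃ = 65.5200/5 = 13.10400
m₂^(3/2) = 12.16000^(1.5) = 42.40337
g₁ = m₃ / m₂^(3/2) = 13.10400 / 42.40337 ≈ 0.309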